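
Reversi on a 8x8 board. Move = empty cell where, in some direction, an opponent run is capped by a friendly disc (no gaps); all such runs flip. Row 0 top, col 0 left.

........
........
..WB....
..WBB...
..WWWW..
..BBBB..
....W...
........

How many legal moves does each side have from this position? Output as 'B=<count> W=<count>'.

-- B to move --
(1,1): flips 1 -> legal
(1,2): flips 3 -> legal
(1,3): no bracket -> illegal
(2,1): flips 3 -> legal
(3,1): flips 2 -> legal
(3,5): flips 2 -> legal
(3,6): flips 1 -> legal
(4,1): flips 1 -> legal
(4,6): no bracket -> illegal
(5,1): flips 1 -> legal
(5,6): flips 1 -> legal
(6,3): no bracket -> illegal
(6,5): no bracket -> illegal
(7,3): flips 1 -> legal
(7,4): flips 1 -> legal
(7,5): flips 1 -> legal
B mobility = 12
-- W to move --
(1,2): flips 2 -> legal
(1,3): flips 2 -> legal
(1,4): flips 1 -> legal
(2,4): flips 3 -> legal
(2,5): flips 1 -> legal
(3,5): flips 2 -> legal
(4,1): no bracket -> illegal
(4,6): flips 1 -> legal
(5,1): no bracket -> illegal
(5,6): no bracket -> illegal
(6,1): flips 1 -> legal
(6,2): flips 2 -> legal
(6,3): flips 2 -> legal
(6,5): flips 2 -> legal
(6,6): flips 1 -> legal
W mobility = 12

Answer: B=12 W=12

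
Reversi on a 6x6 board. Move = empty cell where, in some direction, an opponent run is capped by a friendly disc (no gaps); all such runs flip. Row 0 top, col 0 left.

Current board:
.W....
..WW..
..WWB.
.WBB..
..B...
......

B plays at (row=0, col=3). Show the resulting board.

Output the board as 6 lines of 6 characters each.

Place B at (0,3); scan 8 dirs for brackets.
Dir NW: edge -> no flip
Dir N: edge -> no flip
Dir NE: edge -> no flip
Dir W: first cell '.' (not opp) -> no flip
Dir E: first cell '.' (not opp) -> no flip
Dir SW: opp run (1,2), next='.' -> no flip
Dir S: opp run (1,3) (2,3) capped by B -> flip
Dir SE: first cell '.' (not opp) -> no flip
All flips: (1,3) (2,3)

Answer: .W.B..
..WB..
..WBB.
.WBB..
..B...
......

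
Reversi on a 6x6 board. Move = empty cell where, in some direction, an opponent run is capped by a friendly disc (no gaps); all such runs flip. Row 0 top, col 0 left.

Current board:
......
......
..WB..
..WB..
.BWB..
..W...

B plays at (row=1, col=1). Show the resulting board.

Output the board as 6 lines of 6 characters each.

Place B at (1,1); scan 8 dirs for brackets.
Dir NW: first cell '.' (not opp) -> no flip
Dir N: first cell '.' (not opp) -> no flip
Dir NE: first cell '.' (not opp) -> no flip
Dir W: first cell '.' (not opp) -> no flip
Dir E: first cell '.' (not opp) -> no flip
Dir SW: first cell '.' (not opp) -> no flip
Dir S: first cell '.' (not opp) -> no flip
Dir SE: opp run (2,2) capped by B -> flip
All flips: (2,2)

Answer: ......
.B....
..BB..
..WB..
.BWB..
..W...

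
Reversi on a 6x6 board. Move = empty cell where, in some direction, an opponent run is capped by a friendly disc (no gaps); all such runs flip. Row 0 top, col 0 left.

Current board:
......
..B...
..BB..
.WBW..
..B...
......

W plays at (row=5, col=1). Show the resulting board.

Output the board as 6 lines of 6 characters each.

Answer: ......
..B...
..BB..
.WBW..
..W...
.W....

Derivation:
Place W at (5,1); scan 8 dirs for brackets.
Dir NW: first cell '.' (not opp) -> no flip
Dir N: first cell '.' (not opp) -> no flip
Dir NE: opp run (4,2) capped by W -> flip
Dir W: first cell '.' (not opp) -> no flip
Dir E: first cell '.' (not opp) -> no flip
Dir SW: edge -> no flip
Dir S: edge -> no flip
Dir SE: edge -> no flip
All flips: (4,2)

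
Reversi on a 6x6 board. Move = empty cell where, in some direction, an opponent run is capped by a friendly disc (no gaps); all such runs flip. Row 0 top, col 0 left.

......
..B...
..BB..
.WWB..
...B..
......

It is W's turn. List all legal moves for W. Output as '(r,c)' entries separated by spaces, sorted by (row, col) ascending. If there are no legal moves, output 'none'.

Answer: (0,2) (1,3) (1,4) (3,4) (5,4)

Derivation:
(0,1): no bracket -> illegal
(0,2): flips 2 -> legal
(0,3): no bracket -> illegal
(1,1): no bracket -> illegal
(1,3): flips 1 -> legal
(1,4): flips 1 -> legal
(2,1): no bracket -> illegal
(2,4): no bracket -> illegal
(3,4): flips 1 -> legal
(4,2): no bracket -> illegal
(4,4): no bracket -> illegal
(5,2): no bracket -> illegal
(5,3): no bracket -> illegal
(5,4): flips 1 -> legal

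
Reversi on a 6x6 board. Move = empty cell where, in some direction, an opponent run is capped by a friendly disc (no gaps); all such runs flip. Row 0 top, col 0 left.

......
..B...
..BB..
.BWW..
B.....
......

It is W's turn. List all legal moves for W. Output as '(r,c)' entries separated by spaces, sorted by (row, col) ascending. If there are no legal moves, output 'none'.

Answer: (0,2) (1,1) (1,3) (1,4) (3,0)

Derivation:
(0,1): no bracket -> illegal
(0,2): flips 2 -> legal
(0,3): no bracket -> illegal
(1,1): flips 1 -> legal
(1,3): flips 1 -> legal
(1,4): flips 1 -> legal
(2,0): no bracket -> illegal
(2,1): no bracket -> illegal
(2,4): no bracket -> illegal
(3,0): flips 1 -> legal
(3,4): no bracket -> illegal
(4,1): no bracket -> illegal
(4,2): no bracket -> illegal
(5,0): no bracket -> illegal
(5,1): no bracket -> illegal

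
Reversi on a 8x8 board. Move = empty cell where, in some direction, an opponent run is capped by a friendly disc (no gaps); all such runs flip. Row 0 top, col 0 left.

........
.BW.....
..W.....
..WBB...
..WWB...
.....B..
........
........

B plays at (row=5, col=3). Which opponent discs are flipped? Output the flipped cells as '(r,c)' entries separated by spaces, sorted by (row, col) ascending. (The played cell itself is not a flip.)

Dir NW: opp run (4,2), next='.' -> no flip
Dir N: opp run (4,3) capped by B -> flip
Dir NE: first cell 'B' (not opp) -> no flip
Dir W: first cell '.' (not opp) -> no flip
Dir E: first cell '.' (not opp) -> no flip
Dir SW: first cell '.' (not opp) -> no flip
Dir S: first cell '.' (not opp) -> no flip
Dir SE: first cell '.' (not opp) -> no flip

Answer: (4,3)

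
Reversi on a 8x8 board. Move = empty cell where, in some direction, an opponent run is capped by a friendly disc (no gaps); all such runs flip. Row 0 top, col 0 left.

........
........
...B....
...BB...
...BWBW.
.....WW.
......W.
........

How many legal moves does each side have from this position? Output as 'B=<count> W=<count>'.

Answer: B=5 W=5

Derivation:
-- B to move --
(3,5): no bracket -> illegal
(3,6): no bracket -> illegal
(3,7): no bracket -> illegal
(4,7): flips 1 -> legal
(5,3): no bracket -> illegal
(5,4): flips 1 -> legal
(5,7): no bracket -> illegal
(6,4): no bracket -> illegal
(6,5): flips 1 -> legal
(6,7): flips 1 -> legal
(7,5): no bracket -> illegal
(7,6): no bracket -> illegal
(7,7): flips 3 -> legal
B mobility = 5
-- W to move --
(1,2): flips 3 -> legal
(1,3): no bracket -> illegal
(1,4): no bracket -> illegal
(2,2): flips 1 -> legal
(2,4): flips 1 -> legal
(2,5): no bracket -> illegal
(3,2): no bracket -> illegal
(3,5): flips 1 -> legal
(3,6): no bracket -> illegal
(4,2): flips 1 -> legal
(5,2): no bracket -> illegal
(5,3): no bracket -> illegal
(5,4): no bracket -> illegal
W mobility = 5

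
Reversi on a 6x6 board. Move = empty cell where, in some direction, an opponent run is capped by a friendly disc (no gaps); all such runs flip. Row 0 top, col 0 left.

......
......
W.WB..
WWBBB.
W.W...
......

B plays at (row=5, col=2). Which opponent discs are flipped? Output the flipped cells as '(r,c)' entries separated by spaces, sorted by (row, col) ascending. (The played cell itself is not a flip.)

Answer: (4,2)

Derivation:
Dir NW: first cell '.' (not opp) -> no flip
Dir N: opp run (4,2) capped by B -> flip
Dir NE: first cell '.' (not opp) -> no flip
Dir W: first cell '.' (not opp) -> no flip
Dir E: first cell '.' (not opp) -> no flip
Dir SW: edge -> no flip
Dir S: edge -> no flip
Dir SE: edge -> no flip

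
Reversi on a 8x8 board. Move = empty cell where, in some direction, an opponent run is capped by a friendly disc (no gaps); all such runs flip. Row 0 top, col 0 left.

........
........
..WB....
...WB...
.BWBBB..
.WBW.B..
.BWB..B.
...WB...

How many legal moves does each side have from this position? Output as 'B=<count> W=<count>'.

Answer: B=7 W=11

Derivation:
-- B to move --
(1,1): flips 2 -> legal
(1,2): no bracket -> illegal
(1,3): no bracket -> illegal
(2,1): flips 1 -> legal
(2,4): no bracket -> illegal
(3,1): no bracket -> illegal
(3,2): flips 2 -> legal
(4,0): no bracket -> illegal
(5,0): flips 1 -> legal
(5,4): flips 1 -> legal
(6,0): no bracket -> illegal
(6,4): no bracket -> illegal
(7,1): flips 2 -> legal
(7,2): flips 2 -> legal
B mobility = 7
-- W to move --
(1,2): no bracket -> illegal
(1,3): flips 1 -> legal
(1,4): no bracket -> illegal
(2,4): flips 1 -> legal
(2,5): no bracket -> illegal
(3,0): no bracket -> illegal
(3,1): flips 1 -> legal
(3,2): no bracket -> illegal
(3,5): flips 2 -> legal
(3,6): no bracket -> illegal
(4,0): flips 1 -> legal
(4,6): flips 3 -> legal
(5,0): no bracket -> illegal
(5,4): no bracket -> illegal
(5,6): no bracket -> illegal
(5,7): no bracket -> illegal
(6,0): flips 1 -> legal
(6,4): flips 1 -> legal
(6,5): no bracket -> illegal
(6,7): no bracket -> illegal
(7,0): no bracket -> illegal
(7,1): flips 1 -> legal
(7,2): no bracket -> illegal
(7,5): flips 1 -> legal
(7,6): no bracket -> illegal
(7,7): flips 3 -> legal
W mobility = 11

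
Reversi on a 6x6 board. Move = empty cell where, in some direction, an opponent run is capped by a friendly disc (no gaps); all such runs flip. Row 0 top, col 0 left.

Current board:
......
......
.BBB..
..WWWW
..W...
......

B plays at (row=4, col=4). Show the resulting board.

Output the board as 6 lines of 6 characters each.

Place B at (4,4); scan 8 dirs for brackets.
Dir NW: opp run (3,3) capped by B -> flip
Dir N: opp run (3,4), next='.' -> no flip
Dir NE: opp run (3,5), next=edge -> no flip
Dir W: first cell '.' (not opp) -> no flip
Dir E: first cell '.' (not opp) -> no flip
Dir SW: first cell '.' (not opp) -> no flip
Dir S: first cell '.' (not opp) -> no flip
Dir SE: first cell '.' (not opp) -> no flip
All flips: (3,3)

Answer: ......
......
.BBB..
..WBWW
..W.B.
......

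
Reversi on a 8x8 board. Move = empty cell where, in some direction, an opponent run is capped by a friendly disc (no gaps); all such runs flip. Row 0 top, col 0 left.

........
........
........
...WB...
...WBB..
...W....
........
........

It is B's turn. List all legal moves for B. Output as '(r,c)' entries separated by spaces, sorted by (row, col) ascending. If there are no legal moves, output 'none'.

(2,2): flips 1 -> legal
(2,3): no bracket -> illegal
(2,4): no bracket -> illegal
(3,2): flips 1 -> legal
(4,2): flips 1 -> legal
(5,2): flips 1 -> legal
(5,4): no bracket -> illegal
(6,2): flips 1 -> legal
(6,3): no bracket -> illegal
(6,4): no bracket -> illegal

Answer: (2,2) (3,2) (4,2) (5,2) (6,2)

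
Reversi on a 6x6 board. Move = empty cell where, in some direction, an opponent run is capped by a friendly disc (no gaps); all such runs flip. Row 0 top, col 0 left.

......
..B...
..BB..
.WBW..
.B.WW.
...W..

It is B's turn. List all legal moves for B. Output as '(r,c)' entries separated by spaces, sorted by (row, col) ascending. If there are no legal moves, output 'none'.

Answer: (2,1) (3,0) (3,4) (4,0) (5,4) (5,5)

Derivation:
(2,0): no bracket -> illegal
(2,1): flips 1 -> legal
(2,4): no bracket -> illegal
(3,0): flips 1 -> legal
(3,4): flips 1 -> legal
(3,5): no bracket -> illegal
(4,0): flips 1 -> legal
(4,2): no bracket -> illegal
(4,5): no bracket -> illegal
(5,2): no bracket -> illegal
(5,4): flips 1 -> legal
(5,5): flips 2 -> legal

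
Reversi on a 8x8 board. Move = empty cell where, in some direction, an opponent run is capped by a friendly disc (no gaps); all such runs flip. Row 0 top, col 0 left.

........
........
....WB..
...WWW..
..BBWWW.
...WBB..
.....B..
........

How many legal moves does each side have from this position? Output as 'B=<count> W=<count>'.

Answer: B=10 W=12

Derivation:
-- B to move --
(1,3): no bracket -> illegal
(1,4): flips 3 -> legal
(1,5): flips 2 -> legal
(2,2): flips 2 -> legal
(2,3): flips 2 -> legal
(2,6): no bracket -> illegal
(3,2): no bracket -> illegal
(3,6): flips 1 -> legal
(3,7): flips 1 -> legal
(4,7): flips 3 -> legal
(5,2): flips 1 -> legal
(5,6): no bracket -> illegal
(5,7): no bracket -> illegal
(6,2): no bracket -> illegal
(6,3): flips 1 -> legal
(6,4): flips 1 -> legal
B mobility = 10
-- W to move --
(1,4): no bracket -> illegal
(1,5): flips 1 -> legal
(1,6): flips 1 -> legal
(2,6): flips 1 -> legal
(3,1): flips 1 -> legal
(3,2): no bracket -> illegal
(3,6): no bracket -> illegal
(4,1): flips 2 -> legal
(5,1): flips 1 -> legal
(5,2): flips 1 -> legal
(5,6): flips 2 -> legal
(6,3): flips 1 -> legal
(6,4): flips 2 -> legal
(6,6): flips 1 -> legal
(7,4): no bracket -> illegal
(7,5): flips 2 -> legal
(7,6): no bracket -> illegal
W mobility = 12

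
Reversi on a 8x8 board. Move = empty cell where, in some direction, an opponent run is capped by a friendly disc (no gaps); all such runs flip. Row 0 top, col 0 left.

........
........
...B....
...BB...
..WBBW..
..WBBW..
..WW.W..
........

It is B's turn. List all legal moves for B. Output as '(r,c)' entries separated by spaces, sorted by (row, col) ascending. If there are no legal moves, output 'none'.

(3,1): flips 1 -> legal
(3,2): no bracket -> illegal
(3,5): no bracket -> illegal
(3,6): flips 1 -> legal
(4,1): flips 1 -> legal
(4,6): flips 1 -> legal
(5,1): flips 2 -> legal
(5,6): flips 2 -> legal
(6,1): flips 1 -> legal
(6,4): no bracket -> illegal
(6,6): flips 1 -> legal
(7,1): flips 1 -> legal
(7,2): flips 1 -> legal
(7,3): flips 1 -> legal
(7,4): no bracket -> illegal
(7,5): no bracket -> illegal
(7,6): flips 1 -> legal

Answer: (3,1) (3,6) (4,1) (4,6) (5,1) (5,6) (6,1) (6,6) (7,1) (7,2) (7,3) (7,6)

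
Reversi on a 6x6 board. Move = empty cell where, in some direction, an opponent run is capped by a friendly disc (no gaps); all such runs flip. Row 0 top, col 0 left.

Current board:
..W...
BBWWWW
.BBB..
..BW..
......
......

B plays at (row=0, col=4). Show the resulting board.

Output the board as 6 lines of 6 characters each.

Place B at (0,4); scan 8 dirs for brackets.
Dir NW: edge -> no flip
Dir N: edge -> no flip
Dir NE: edge -> no flip
Dir W: first cell '.' (not opp) -> no flip
Dir E: first cell '.' (not opp) -> no flip
Dir SW: opp run (1,3) capped by B -> flip
Dir S: opp run (1,4), next='.' -> no flip
Dir SE: opp run (1,5), next=edge -> no flip
All flips: (1,3)

Answer: ..W.B.
BBWBWW
.BBB..
..BW..
......
......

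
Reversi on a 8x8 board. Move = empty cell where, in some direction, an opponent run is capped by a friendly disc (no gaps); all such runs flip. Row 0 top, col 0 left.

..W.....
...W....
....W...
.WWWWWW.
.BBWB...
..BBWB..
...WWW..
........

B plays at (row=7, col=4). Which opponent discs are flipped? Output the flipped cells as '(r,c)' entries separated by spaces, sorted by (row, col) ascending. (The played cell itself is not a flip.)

Dir NW: opp run (6,3) capped by B -> flip
Dir N: opp run (6,4) (5,4) capped by B -> flip
Dir NE: opp run (6,5), next='.' -> no flip
Dir W: first cell '.' (not opp) -> no flip
Dir E: first cell '.' (not opp) -> no flip
Dir SW: edge -> no flip
Dir S: edge -> no flip
Dir SE: edge -> no flip

Answer: (5,4) (6,3) (6,4)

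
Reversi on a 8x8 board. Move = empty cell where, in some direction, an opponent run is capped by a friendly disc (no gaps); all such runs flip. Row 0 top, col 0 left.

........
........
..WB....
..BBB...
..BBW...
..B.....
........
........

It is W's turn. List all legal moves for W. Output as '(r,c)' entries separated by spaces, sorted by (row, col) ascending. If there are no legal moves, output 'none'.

Answer: (2,4) (4,1) (6,2)

Derivation:
(1,2): no bracket -> illegal
(1,3): no bracket -> illegal
(1,4): no bracket -> illegal
(2,1): no bracket -> illegal
(2,4): flips 2 -> legal
(2,5): no bracket -> illegal
(3,1): no bracket -> illegal
(3,5): no bracket -> illegal
(4,1): flips 2 -> legal
(4,5): no bracket -> illegal
(5,1): no bracket -> illegal
(5,3): no bracket -> illegal
(5,4): no bracket -> illegal
(6,1): no bracket -> illegal
(6,2): flips 3 -> legal
(6,3): no bracket -> illegal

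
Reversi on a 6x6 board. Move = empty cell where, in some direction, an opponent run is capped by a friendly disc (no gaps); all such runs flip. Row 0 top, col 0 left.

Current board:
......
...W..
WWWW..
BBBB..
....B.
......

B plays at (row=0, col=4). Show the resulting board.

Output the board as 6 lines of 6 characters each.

Place B at (0,4); scan 8 dirs for brackets.
Dir NW: edge -> no flip
Dir N: edge -> no flip
Dir NE: edge -> no flip
Dir W: first cell '.' (not opp) -> no flip
Dir E: first cell '.' (not opp) -> no flip
Dir SW: opp run (1,3) (2,2) capped by B -> flip
Dir S: first cell '.' (not opp) -> no flip
Dir SE: first cell '.' (not opp) -> no flip
All flips: (1,3) (2,2)

Answer: ....B.
...B..
WWBW..
BBBB..
....B.
......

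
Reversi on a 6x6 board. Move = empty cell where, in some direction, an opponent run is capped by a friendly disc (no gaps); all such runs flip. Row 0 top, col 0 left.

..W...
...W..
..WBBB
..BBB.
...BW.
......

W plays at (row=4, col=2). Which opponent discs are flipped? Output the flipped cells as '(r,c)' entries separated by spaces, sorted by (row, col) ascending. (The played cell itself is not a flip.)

Answer: (3,2) (4,3)

Derivation:
Dir NW: first cell '.' (not opp) -> no flip
Dir N: opp run (3,2) capped by W -> flip
Dir NE: opp run (3,3) (2,4), next='.' -> no flip
Dir W: first cell '.' (not opp) -> no flip
Dir E: opp run (4,3) capped by W -> flip
Dir SW: first cell '.' (not opp) -> no flip
Dir S: first cell '.' (not opp) -> no flip
Dir SE: first cell '.' (not opp) -> no flip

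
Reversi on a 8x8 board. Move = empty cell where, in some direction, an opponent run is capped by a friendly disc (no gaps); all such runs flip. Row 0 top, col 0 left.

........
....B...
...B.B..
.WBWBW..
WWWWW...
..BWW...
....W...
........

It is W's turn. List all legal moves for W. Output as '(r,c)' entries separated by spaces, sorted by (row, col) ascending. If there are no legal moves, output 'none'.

(0,3): no bracket -> illegal
(0,4): no bracket -> illegal
(0,5): flips 3 -> legal
(1,2): no bracket -> illegal
(1,3): flips 1 -> legal
(1,5): flips 1 -> legal
(1,6): flips 2 -> legal
(2,1): flips 1 -> legal
(2,2): flips 1 -> legal
(2,4): flips 1 -> legal
(2,6): no bracket -> illegal
(3,6): no bracket -> illegal
(4,5): no bracket -> illegal
(5,1): flips 1 -> legal
(6,1): flips 1 -> legal
(6,2): flips 1 -> legal
(6,3): flips 1 -> legal

Answer: (0,5) (1,3) (1,5) (1,6) (2,1) (2,2) (2,4) (5,1) (6,1) (6,2) (6,3)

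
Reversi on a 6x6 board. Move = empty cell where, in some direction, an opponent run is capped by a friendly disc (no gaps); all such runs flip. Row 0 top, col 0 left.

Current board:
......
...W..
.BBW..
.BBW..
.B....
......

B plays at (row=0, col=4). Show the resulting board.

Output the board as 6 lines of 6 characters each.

Answer: ....B.
...B..
.BBW..
.BBW..
.B....
......

Derivation:
Place B at (0,4); scan 8 dirs for brackets.
Dir NW: edge -> no flip
Dir N: edge -> no flip
Dir NE: edge -> no flip
Dir W: first cell '.' (not opp) -> no flip
Dir E: first cell '.' (not opp) -> no flip
Dir SW: opp run (1,3) capped by B -> flip
Dir S: first cell '.' (not opp) -> no flip
Dir SE: first cell '.' (not opp) -> no flip
All flips: (1,3)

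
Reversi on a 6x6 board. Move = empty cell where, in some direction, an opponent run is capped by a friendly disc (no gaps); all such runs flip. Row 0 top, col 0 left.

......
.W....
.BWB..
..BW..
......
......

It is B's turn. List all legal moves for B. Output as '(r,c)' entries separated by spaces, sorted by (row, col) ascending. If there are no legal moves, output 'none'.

Answer: (0,1) (1,2) (3,4) (4,3)

Derivation:
(0,0): no bracket -> illegal
(0,1): flips 1 -> legal
(0,2): no bracket -> illegal
(1,0): no bracket -> illegal
(1,2): flips 1 -> legal
(1,3): no bracket -> illegal
(2,0): no bracket -> illegal
(2,4): no bracket -> illegal
(3,1): no bracket -> illegal
(3,4): flips 1 -> legal
(4,2): no bracket -> illegal
(4,3): flips 1 -> legal
(4,4): no bracket -> illegal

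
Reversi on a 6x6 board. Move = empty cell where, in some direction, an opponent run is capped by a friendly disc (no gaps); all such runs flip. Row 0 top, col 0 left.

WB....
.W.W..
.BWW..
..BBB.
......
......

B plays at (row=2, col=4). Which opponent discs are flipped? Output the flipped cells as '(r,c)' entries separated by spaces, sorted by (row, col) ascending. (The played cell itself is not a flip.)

Answer: (2,2) (2,3)

Derivation:
Dir NW: opp run (1,3), next='.' -> no flip
Dir N: first cell '.' (not opp) -> no flip
Dir NE: first cell '.' (not opp) -> no flip
Dir W: opp run (2,3) (2,2) capped by B -> flip
Dir E: first cell '.' (not opp) -> no flip
Dir SW: first cell 'B' (not opp) -> no flip
Dir S: first cell 'B' (not opp) -> no flip
Dir SE: first cell '.' (not opp) -> no flip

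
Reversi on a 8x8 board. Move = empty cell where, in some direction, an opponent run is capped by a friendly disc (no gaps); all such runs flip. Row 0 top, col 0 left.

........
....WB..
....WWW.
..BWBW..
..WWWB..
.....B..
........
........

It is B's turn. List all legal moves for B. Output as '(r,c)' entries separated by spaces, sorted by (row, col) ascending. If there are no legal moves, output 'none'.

Answer: (0,4) (1,3) (1,6) (2,2) (3,6) (3,7) (4,1) (5,1) (5,2) (5,4)

Derivation:
(0,3): no bracket -> illegal
(0,4): flips 2 -> legal
(0,5): no bracket -> illegal
(1,3): flips 1 -> legal
(1,6): flips 1 -> legal
(1,7): no bracket -> illegal
(2,2): flips 2 -> legal
(2,3): no bracket -> illegal
(2,7): no bracket -> illegal
(3,1): no bracket -> illegal
(3,6): flips 1 -> legal
(3,7): flips 1 -> legal
(4,1): flips 3 -> legal
(4,6): no bracket -> illegal
(5,1): flips 3 -> legal
(5,2): flips 2 -> legal
(5,3): no bracket -> illegal
(5,4): flips 2 -> legal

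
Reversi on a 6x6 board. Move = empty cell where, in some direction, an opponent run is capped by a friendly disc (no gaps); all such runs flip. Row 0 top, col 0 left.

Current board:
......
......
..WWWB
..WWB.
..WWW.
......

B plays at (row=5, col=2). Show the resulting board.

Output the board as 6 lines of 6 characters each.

Place B at (5,2); scan 8 dirs for brackets.
Dir NW: first cell '.' (not opp) -> no flip
Dir N: opp run (4,2) (3,2) (2,2), next='.' -> no flip
Dir NE: opp run (4,3) capped by B -> flip
Dir W: first cell '.' (not opp) -> no flip
Dir E: first cell '.' (not opp) -> no flip
Dir SW: edge -> no flip
Dir S: edge -> no flip
Dir SE: edge -> no flip
All flips: (4,3)

Answer: ......
......
..WWWB
..WWB.
..WBW.
..B...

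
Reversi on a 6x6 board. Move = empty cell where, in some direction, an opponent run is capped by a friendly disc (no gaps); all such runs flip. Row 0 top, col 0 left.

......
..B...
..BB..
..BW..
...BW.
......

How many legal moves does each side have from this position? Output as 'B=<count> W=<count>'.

-- B to move --
(2,4): no bracket -> illegal
(3,4): flips 1 -> legal
(3,5): no bracket -> illegal
(4,2): no bracket -> illegal
(4,5): flips 1 -> legal
(5,3): no bracket -> illegal
(5,4): no bracket -> illegal
(5,5): flips 2 -> legal
B mobility = 3
-- W to move --
(0,1): no bracket -> illegal
(0,2): no bracket -> illegal
(0,3): no bracket -> illegal
(1,1): flips 1 -> legal
(1,3): flips 1 -> legal
(1,4): no bracket -> illegal
(2,1): no bracket -> illegal
(2,4): no bracket -> illegal
(3,1): flips 1 -> legal
(3,4): no bracket -> illegal
(4,1): no bracket -> illegal
(4,2): flips 1 -> legal
(5,2): no bracket -> illegal
(5,3): flips 1 -> legal
(5,4): no bracket -> illegal
W mobility = 5

Answer: B=3 W=5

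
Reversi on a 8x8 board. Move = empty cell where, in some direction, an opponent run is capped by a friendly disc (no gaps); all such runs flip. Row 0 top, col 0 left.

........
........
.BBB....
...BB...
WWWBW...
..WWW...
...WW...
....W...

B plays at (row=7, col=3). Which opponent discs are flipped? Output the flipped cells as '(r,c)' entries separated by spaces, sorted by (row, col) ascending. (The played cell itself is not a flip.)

Answer: (5,3) (6,3)

Derivation:
Dir NW: first cell '.' (not opp) -> no flip
Dir N: opp run (6,3) (5,3) capped by B -> flip
Dir NE: opp run (6,4), next='.' -> no flip
Dir W: first cell '.' (not opp) -> no flip
Dir E: opp run (7,4), next='.' -> no flip
Dir SW: edge -> no flip
Dir S: edge -> no flip
Dir SE: edge -> no flip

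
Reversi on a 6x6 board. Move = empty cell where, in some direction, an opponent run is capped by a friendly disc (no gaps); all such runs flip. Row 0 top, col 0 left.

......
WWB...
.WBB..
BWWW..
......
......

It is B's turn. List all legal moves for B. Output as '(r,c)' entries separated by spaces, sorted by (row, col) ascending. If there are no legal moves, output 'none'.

(0,0): flips 1 -> legal
(0,1): no bracket -> illegal
(0,2): no bracket -> illegal
(2,0): flips 1 -> legal
(2,4): no bracket -> illegal
(3,4): flips 3 -> legal
(4,0): flips 1 -> legal
(4,1): flips 1 -> legal
(4,2): flips 1 -> legal
(4,3): flips 1 -> legal
(4,4): flips 1 -> legal

Answer: (0,0) (2,0) (3,4) (4,0) (4,1) (4,2) (4,3) (4,4)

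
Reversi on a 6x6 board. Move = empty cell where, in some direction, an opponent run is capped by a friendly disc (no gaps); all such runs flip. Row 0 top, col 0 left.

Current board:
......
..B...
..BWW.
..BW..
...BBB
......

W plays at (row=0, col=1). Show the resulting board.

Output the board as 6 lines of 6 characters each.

Place W at (0,1); scan 8 dirs for brackets.
Dir NW: edge -> no flip
Dir N: edge -> no flip
Dir NE: edge -> no flip
Dir W: first cell '.' (not opp) -> no flip
Dir E: first cell '.' (not opp) -> no flip
Dir SW: first cell '.' (not opp) -> no flip
Dir S: first cell '.' (not opp) -> no flip
Dir SE: opp run (1,2) capped by W -> flip
All flips: (1,2)

Answer: .W....
..W...
..BWW.
..BW..
...BBB
......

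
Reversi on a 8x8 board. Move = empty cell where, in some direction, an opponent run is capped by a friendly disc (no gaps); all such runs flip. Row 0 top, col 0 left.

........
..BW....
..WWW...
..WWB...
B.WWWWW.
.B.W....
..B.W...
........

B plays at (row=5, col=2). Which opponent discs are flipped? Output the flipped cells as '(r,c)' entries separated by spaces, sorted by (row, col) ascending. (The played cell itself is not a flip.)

Answer: (2,2) (3,2) (4,2) (4,3)

Derivation:
Dir NW: first cell '.' (not opp) -> no flip
Dir N: opp run (4,2) (3,2) (2,2) capped by B -> flip
Dir NE: opp run (4,3) capped by B -> flip
Dir W: first cell 'B' (not opp) -> no flip
Dir E: opp run (5,3), next='.' -> no flip
Dir SW: first cell '.' (not opp) -> no flip
Dir S: first cell 'B' (not opp) -> no flip
Dir SE: first cell '.' (not opp) -> no flip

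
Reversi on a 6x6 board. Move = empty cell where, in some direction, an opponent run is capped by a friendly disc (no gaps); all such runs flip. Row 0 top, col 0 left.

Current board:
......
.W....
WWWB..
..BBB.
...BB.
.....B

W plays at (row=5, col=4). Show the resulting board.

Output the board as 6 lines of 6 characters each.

Answer: ......
.W....
WWWB..
..WBB.
...WB.
....WB

Derivation:
Place W at (5,4); scan 8 dirs for brackets.
Dir NW: opp run (4,3) (3,2) capped by W -> flip
Dir N: opp run (4,4) (3,4), next='.' -> no flip
Dir NE: first cell '.' (not opp) -> no flip
Dir W: first cell '.' (not opp) -> no flip
Dir E: opp run (5,5), next=edge -> no flip
Dir SW: edge -> no flip
Dir S: edge -> no flip
Dir SE: edge -> no flip
All flips: (3,2) (4,3)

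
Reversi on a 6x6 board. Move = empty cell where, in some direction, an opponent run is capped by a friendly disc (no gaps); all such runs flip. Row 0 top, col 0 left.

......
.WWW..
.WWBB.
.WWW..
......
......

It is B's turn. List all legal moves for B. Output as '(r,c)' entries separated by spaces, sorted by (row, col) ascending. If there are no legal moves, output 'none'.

Answer: (0,1) (0,2) (0,3) (2,0) (4,1) (4,2) (4,3)

Derivation:
(0,0): no bracket -> illegal
(0,1): flips 1 -> legal
(0,2): flips 1 -> legal
(0,3): flips 1 -> legal
(0,4): no bracket -> illegal
(1,0): no bracket -> illegal
(1,4): no bracket -> illegal
(2,0): flips 2 -> legal
(3,0): no bracket -> illegal
(3,4): no bracket -> illegal
(4,0): no bracket -> illegal
(4,1): flips 1 -> legal
(4,2): flips 1 -> legal
(4,3): flips 1 -> legal
(4,4): no bracket -> illegal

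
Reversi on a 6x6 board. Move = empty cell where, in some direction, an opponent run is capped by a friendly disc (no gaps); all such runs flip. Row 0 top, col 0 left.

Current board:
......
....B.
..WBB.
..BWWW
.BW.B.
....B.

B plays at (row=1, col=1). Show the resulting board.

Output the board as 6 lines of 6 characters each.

Answer: ......
.B..B.
..BBB.
..BBWW
.BW.B.
....B.

Derivation:
Place B at (1,1); scan 8 dirs for brackets.
Dir NW: first cell '.' (not opp) -> no flip
Dir N: first cell '.' (not opp) -> no flip
Dir NE: first cell '.' (not opp) -> no flip
Dir W: first cell '.' (not opp) -> no flip
Dir E: first cell '.' (not opp) -> no flip
Dir SW: first cell '.' (not opp) -> no flip
Dir S: first cell '.' (not opp) -> no flip
Dir SE: opp run (2,2) (3,3) capped by B -> flip
All flips: (2,2) (3,3)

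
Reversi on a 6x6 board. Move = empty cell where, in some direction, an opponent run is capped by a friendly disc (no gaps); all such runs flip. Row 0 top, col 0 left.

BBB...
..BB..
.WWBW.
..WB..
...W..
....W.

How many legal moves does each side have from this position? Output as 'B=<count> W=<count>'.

-- B to move --
(1,0): no bracket -> illegal
(1,1): flips 1 -> legal
(1,4): no bracket -> illegal
(1,5): flips 1 -> legal
(2,0): flips 2 -> legal
(2,5): flips 1 -> legal
(3,0): flips 1 -> legal
(3,1): flips 2 -> legal
(3,4): no bracket -> illegal
(3,5): flips 1 -> legal
(4,1): flips 1 -> legal
(4,2): flips 2 -> legal
(4,4): no bracket -> illegal
(4,5): no bracket -> illegal
(5,2): no bracket -> illegal
(5,3): flips 1 -> legal
(5,5): no bracket -> illegal
B mobility = 10
-- W to move --
(0,3): flips 4 -> legal
(0,4): flips 1 -> legal
(1,0): no bracket -> illegal
(1,1): no bracket -> illegal
(1,4): flips 1 -> legal
(3,4): flips 1 -> legal
(4,2): flips 1 -> legal
(4,4): flips 1 -> legal
W mobility = 6

Answer: B=10 W=6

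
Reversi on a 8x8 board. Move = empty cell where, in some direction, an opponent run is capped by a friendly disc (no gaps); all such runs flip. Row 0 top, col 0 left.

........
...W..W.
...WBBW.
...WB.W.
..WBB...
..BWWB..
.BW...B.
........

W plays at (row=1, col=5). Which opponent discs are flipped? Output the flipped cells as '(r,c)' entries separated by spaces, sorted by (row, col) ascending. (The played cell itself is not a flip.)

Dir NW: first cell '.' (not opp) -> no flip
Dir N: first cell '.' (not opp) -> no flip
Dir NE: first cell '.' (not opp) -> no flip
Dir W: first cell '.' (not opp) -> no flip
Dir E: first cell 'W' (not opp) -> no flip
Dir SW: opp run (2,4) capped by W -> flip
Dir S: opp run (2,5), next='.' -> no flip
Dir SE: first cell 'W' (not opp) -> no flip

Answer: (2,4)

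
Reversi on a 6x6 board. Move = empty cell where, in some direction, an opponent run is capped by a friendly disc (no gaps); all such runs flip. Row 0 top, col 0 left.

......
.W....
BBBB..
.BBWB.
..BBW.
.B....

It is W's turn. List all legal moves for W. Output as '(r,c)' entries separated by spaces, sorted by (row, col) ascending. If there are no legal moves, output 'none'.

Answer: (1,3) (2,4) (3,0) (3,5) (4,1) (5,3)

Derivation:
(1,0): no bracket -> illegal
(1,2): no bracket -> illegal
(1,3): flips 1 -> legal
(1,4): no bracket -> illegal
(2,4): flips 1 -> legal
(2,5): no bracket -> illegal
(3,0): flips 2 -> legal
(3,5): flips 1 -> legal
(4,0): no bracket -> illegal
(4,1): flips 4 -> legal
(4,5): no bracket -> illegal
(5,0): no bracket -> illegal
(5,2): no bracket -> illegal
(5,3): flips 1 -> legal
(5,4): no bracket -> illegal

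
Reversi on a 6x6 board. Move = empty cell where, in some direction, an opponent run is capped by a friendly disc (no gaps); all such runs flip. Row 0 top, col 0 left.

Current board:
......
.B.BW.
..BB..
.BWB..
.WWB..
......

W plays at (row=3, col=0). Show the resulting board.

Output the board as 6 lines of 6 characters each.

Answer: ......
.B.BW.
..BB..
WWWB..
.WWB..
......

Derivation:
Place W at (3,0); scan 8 dirs for brackets.
Dir NW: edge -> no flip
Dir N: first cell '.' (not opp) -> no flip
Dir NE: first cell '.' (not opp) -> no flip
Dir W: edge -> no flip
Dir E: opp run (3,1) capped by W -> flip
Dir SW: edge -> no flip
Dir S: first cell '.' (not opp) -> no flip
Dir SE: first cell 'W' (not opp) -> no flip
All flips: (3,1)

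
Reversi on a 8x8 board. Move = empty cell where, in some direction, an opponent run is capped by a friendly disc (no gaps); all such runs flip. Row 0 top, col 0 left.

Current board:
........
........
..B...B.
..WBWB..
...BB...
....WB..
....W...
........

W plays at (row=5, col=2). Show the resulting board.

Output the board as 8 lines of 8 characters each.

Answer: ........
........
..B...B.
..WBWB..
...WB...
..W.WB..
....W...
........

Derivation:
Place W at (5,2); scan 8 dirs for brackets.
Dir NW: first cell '.' (not opp) -> no flip
Dir N: first cell '.' (not opp) -> no flip
Dir NE: opp run (4,3) capped by W -> flip
Dir W: first cell '.' (not opp) -> no flip
Dir E: first cell '.' (not opp) -> no flip
Dir SW: first cell '.' (not opp) -> no flip
Dir S: first cell '.' (not opp) -> no flip
Dir SE: first cell '.' (not opp) -> no flip
All flips: (4,3)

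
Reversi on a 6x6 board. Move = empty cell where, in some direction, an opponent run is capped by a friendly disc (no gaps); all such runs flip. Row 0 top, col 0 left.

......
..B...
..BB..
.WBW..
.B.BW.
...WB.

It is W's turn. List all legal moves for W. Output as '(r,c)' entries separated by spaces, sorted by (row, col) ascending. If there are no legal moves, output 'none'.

(0,1): no bracket -> illegal
(0,2): no bracket -> illegal
(0,3): no bracket -> illegal
(1,1): flips 1 -> legal
(1,3): flips 2 -> legal
(1,4): no bracket -> illegal
(2,1): no bracket -> illegal
(2,4): no bracket -> illegal
(3,0): no bracket -> illegal
(3,4): no bracket -> illegal
(4,0): no bracket -> illegal
(4,2): flips 1 -> legal
(4,5): no bracket -> illegal
(5,0): no bracket -> illegal
(5,1): flips 1 -> legal
(5,2): no bracket -> illegal
(5,5): flips 1 -> legal

Answer: (1,1) (1,3) (4,2) (5,1) (5,5)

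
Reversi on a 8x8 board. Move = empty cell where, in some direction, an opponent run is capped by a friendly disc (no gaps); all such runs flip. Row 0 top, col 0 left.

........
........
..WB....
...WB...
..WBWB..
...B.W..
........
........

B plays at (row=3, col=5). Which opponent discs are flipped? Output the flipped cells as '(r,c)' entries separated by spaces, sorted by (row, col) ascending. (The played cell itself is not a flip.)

Answer: (4,4)

Derivation:
Dir NW: first cell '.' (not opp) -> no flip
Dir N: first cell '.' (not opp) -> no flip
Dir NE: first cell '.' (not opp) -> no flip
Dir W: first cell 'B' (not opp) -> no flip
Dir E: first cell '.' (not opp) -> no flip
Dir SW: opp run (4,4) capped by B -> flip
Dir S: first cell 'B' (not opp) -> no flip
Dir SE: first cell '.' (not opp) -> no flip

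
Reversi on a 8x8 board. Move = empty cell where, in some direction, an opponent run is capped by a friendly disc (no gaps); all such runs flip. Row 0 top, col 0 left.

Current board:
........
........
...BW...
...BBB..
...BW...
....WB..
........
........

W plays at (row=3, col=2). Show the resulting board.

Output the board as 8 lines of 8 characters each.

Answer: ........
........
...BW...
..WBBB..
...WW...
....WB..
........
........

Derivation:
Place W at (3,2); scan 8 dirs for brackets.
Dir NW: first cell '.' (not opp) -> no flip
Dir N: first cell '.' (not opp) -> no flip
Dir NE: opp run (2,3), next='.' -> no flip
Dir W: first cell '.' (not opp) -> no flip
Dir E: opp run (3,3) (3,4) (3,5), next='.' -> no flip
Dir SW: first cell '.' (not opp) -> no flip
Dir S: first cell '.' (not opp) -> no flip
Dir SE: opp run (4,3) capped by W -> flip
All flips: (4,3)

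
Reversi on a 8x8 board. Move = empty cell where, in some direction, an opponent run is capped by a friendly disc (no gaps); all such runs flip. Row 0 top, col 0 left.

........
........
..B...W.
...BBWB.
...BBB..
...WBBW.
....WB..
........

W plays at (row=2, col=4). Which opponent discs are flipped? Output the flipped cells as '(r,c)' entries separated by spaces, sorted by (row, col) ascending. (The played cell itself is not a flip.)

Answer: (3,4) (4,4) (5,4)

Derivation:
Dir NW: first cell '.' (not opp) -> no flip
Dir N: first cell '.' (not opp) -> no flip
Dir NE: first cell '.' (not opp) -> no flip
Dir W: first cell '.' (not opp) -> no flip
Dir E: first cell '.' (not opp) -> no flip
Dir SW: opp run (3,3), next='.' -> no flip
Dir S: opp run (3,4) (4,4) (5,4) capped by W -> flip
Dir SE: first cell 'W' (not opp) -> no flip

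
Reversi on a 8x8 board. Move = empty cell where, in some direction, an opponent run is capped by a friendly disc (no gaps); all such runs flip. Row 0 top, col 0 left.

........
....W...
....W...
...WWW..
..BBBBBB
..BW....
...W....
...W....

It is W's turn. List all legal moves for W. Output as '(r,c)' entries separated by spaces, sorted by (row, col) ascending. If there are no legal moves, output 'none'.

Answer: (3,1) (4,1) (5,1) (5,4) (5,5) (5,6) (5,7) (6,1)

Derivation:
(3,1): flips 1 -> legal
(3,2): no bracket -> illegal
(3,6): no bracket -> illegal
(3,7): no bracket -> illegal
(4,1): flips 1 -> legal
(5,1): flips 2 -> legal
(5,4): flips 1 -> legal
(5,5): flips 2 -> legal
(5,6): flips 1 -> legal
(5,7): flips 1 -> legal
(6,1): flips 2 -> legal
(6,2): no bracket -> illegal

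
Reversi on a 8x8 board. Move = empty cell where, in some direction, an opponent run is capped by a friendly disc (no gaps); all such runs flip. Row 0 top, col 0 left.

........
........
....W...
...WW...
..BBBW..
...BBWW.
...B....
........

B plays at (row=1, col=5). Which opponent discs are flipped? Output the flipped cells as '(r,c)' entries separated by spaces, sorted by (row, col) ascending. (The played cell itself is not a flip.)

Answer: (2,4) (3,3)

Derivation:
Dir NW: first cell '.' (not opp) -> no flip
Dir N: first cell '.' (not opp) -> no flip
Dir NE: first cell '.' (not opp) -> no flip
Dir W: first cell '.' (not opp) -> no flip
Dir E: first cell '.' (not opp) -> no flip
Dir SW: opp run (2,4) (3,3) capped by B -> flip
Dir S: first cell '.' (not opp) -> no flip
Dir SE: first cell '.' (not opp) -> no flip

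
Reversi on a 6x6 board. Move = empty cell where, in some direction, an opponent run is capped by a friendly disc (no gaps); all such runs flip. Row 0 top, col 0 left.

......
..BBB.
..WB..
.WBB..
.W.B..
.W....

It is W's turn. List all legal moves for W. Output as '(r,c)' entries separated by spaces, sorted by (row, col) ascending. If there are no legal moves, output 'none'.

Answer: (0,2) (0,4) (0,5) (2,4) (3,4) (4,2) (4,4)

Derivation:
(0,1): no bracket -> illegal
(0,2): flips 1 -> legal
(0,3): no bracket -> illegal
(0,4): flips 1 -> legal
(0,5): flips 3 -> legal
(1,1): no bracket -> illegal
(1,5): no bracket -> illegal
(2,1): no bracket -> illegal
(2,4): flips 1 -> legal
(2,5): no bracket -> illegal
(3,4): flips 2 -> legal
(4,2): flips 1 -> legal
(4,4): flips 1 -> legal
(5,2): no bracket -> illegal
(5,3): no bracket -> illegal
(5,4): no bracket -> illegal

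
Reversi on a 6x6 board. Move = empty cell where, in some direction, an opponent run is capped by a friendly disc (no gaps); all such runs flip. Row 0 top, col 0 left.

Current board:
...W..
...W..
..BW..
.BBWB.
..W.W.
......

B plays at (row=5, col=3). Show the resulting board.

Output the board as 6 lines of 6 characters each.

Answer: ...W..
...W..
..BW..
.BBWB.
..B.W.
...B..

Derivation:
Place B at (5,3); scan 8 dirs for brackets.
Dir NW: opp run (4,2) capped by B -> flip
Dir N: first cell '.' (not opp) -> no flip
Dir NE: opp run (4,4), next='.' -> no flip
Dir W: first cell '.' (not opp) -> no flip
Dir E: first cell '.' (not opp) -> no flip
Dir SW: edge -> no flip
Dir S: edge -> no flip
Dir SE: edge -> no flip
All flips: (4,2)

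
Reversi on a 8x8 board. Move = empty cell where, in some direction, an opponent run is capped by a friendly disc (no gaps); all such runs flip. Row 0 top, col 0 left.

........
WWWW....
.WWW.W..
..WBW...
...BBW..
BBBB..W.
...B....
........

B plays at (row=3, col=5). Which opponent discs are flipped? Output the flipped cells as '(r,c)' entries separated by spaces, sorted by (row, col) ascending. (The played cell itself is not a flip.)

Dir NW: first cell '.' (not opp) -> no flip
Dir N: opp run (2,5), next='.' -> no flip
Dir NE: first cell '.' (not opp) -> no flip
Dir W: opp run (3,4) capped by B -> flip
Dir E: first cell '.' (not opp) -> no flip
Dir SW: first cell 'B' (not opp) -> no flip
Dir S: opp run (4,5), next='.' -> no flip
Dir SE: first cell '.' (not opp) -> no flip

Answer: (3,4)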